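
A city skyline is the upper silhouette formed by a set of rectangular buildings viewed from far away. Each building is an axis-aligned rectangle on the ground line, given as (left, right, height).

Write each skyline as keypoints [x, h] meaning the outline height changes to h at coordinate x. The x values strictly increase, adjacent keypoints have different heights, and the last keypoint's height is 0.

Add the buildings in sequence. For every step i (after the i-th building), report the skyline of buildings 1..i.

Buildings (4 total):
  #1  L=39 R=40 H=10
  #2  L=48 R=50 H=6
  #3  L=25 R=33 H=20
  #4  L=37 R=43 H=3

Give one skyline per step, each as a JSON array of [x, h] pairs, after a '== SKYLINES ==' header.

== SKYLINES ==
[[39,10],[40,0]]
[[39,10],[40,0],[48,6],[50,0]]
[[25,20],[33,0],[39,10],[40,0],[48,6],[50,0]]
[[25,20],[33,0],[37,3],[39,10],[40,3],[43,0],[48,6],[50,0]]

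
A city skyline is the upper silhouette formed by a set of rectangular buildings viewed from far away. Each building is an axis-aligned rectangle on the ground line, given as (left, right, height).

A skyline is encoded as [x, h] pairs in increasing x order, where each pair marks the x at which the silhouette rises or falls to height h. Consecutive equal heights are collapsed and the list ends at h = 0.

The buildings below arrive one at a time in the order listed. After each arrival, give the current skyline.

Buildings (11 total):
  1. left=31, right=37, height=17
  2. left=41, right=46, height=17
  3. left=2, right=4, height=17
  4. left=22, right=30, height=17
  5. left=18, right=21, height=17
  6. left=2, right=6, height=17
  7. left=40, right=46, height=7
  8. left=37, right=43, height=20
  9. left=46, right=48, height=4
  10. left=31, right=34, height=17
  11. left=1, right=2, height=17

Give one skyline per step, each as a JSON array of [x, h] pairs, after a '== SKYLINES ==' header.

== SKYLINES ==
[[31,17],[37,0]]
[[31,17],[37,0],[41,17],[46,0]]
[[2,17],[4,0],[31,17],[37,0],[41,17],[46,0]]
[[2,17],[4,0],[22,17],[30,0],[31,17],[37,0],[41,17],[46,0]]
[[2,17],[4,0],[18,17],[21,0],[22,17],[30,0],[31,17],[37,0],[41,17],[46,0]]
[[2,17],[6,0],[18,17],[21,0],[22,17],[30,0],[31,17],[37,0],[41,17],[46,0]]
[[2,17],[6,0],[18,17],[21,0],[22,17],[30,0],[31,17],[37,0],[40,7],[41,17],[46,0]]
[[2,17],[6,0],[18,17],[21,0],[22,17],[30,0],[31,17],[37,20],[43,17],[46,0]]
[[2,17],[6,0],[18,17],[21,0],[22,17],[30,0],[31,17],[37,20],[43,17],[46,4],[48,0]]
[[2,17],[6,0],[18,17],[21,0],[22,17],[30,0],[31,17],[37,20],[43,17],[46,4],[48,0]]
[[1,17],[6,0],[18,17],[21,0],[22,17],[30,0],[31,17],[37,20],[43,17],[46,4],[48,0]]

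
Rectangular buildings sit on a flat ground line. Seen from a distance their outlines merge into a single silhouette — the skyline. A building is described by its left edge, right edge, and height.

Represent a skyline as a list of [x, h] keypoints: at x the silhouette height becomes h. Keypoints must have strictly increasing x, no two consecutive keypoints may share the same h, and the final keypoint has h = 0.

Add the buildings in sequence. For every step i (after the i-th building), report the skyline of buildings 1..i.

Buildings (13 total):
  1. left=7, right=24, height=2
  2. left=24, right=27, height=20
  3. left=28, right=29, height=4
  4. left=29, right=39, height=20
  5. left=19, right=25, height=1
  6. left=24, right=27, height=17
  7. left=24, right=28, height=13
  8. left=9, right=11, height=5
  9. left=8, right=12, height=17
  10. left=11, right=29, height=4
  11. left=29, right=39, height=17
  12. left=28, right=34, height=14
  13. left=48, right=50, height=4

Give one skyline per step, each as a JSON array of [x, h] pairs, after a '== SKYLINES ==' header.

== SKYLINES ==
[[7,2],[24,0]]
[[7,2],[24,20],[27,0]]
[[7,2],[24,20],[27,0],[28,4],[29,0]]
[[7,2],[24,20],[27,0],[28,4],[29,20],[39,0]]
[[7,2],[24,20],[27,0],[28,4],[29,20],[39,0]]
[[7,2],[24,20],[27,0],[28,4],[29,20],[39,0]]
[[7,2],[24,20],[27,13],[28,4],[29,20],[39,0]]
[[7,2],[9,5],[11,2],[24,20],[27,13],[28,4],[29,20],[39,0]]
[[7,2],[8,17],[12,2],[24,20],[27,13],[28,4],[29,20],[39,0]]
[[7,2],[8,17],[12,4],[24,20],[27,13],[28,4],[29,20],[39,0]]
[[7,2],[8,17],[12,4],[24,20],[27,13],[28,4],[29,20],[39,0]]
[[7,2],[8,17],[12,4],[24,20],[27,13],[28,14],[29,20],[39,0]]
[[7,2],[8,17],[12,4],[24,20],[27,13],[28,14],[29,20],[39,0],[48,4],[50,0]]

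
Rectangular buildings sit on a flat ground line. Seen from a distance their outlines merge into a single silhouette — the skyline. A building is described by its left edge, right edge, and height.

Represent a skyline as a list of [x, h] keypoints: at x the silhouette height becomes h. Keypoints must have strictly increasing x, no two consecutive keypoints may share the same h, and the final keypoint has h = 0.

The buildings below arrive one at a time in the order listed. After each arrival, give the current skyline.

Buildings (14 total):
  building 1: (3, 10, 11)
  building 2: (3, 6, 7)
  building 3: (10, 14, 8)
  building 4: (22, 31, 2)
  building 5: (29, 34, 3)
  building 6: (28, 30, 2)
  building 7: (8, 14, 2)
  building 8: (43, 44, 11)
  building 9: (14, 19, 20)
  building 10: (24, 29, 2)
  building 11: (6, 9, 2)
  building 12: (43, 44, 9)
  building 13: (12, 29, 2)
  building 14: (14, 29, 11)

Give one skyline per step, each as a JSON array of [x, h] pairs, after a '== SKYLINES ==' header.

== SKYLINES ==
[[3,11],[10,0]]
[[3,11],[10,0]]
[[3,11],[10,8],[14,0]]
[[3,11],[10,8],[14,0],[22,2],[31,0]]
[[3,11],[10,8],[14,0],[22,2],[29,3],[34,0]]
[[3,11],[10,8],[14,0],[22,2],[29,3],[34,0]]
[[3,11],[10,8],[14,0],[22,2],[29,3],[34,0]]
[[3,11],[10,8],[14,0],[22,2],[29,3],[34,0],[43,11],[44,0]]
[[3,11],[10,8],[14,20],[19,0],[22,2],[29,3],[34,0],[43,11],[44,0]]
[[3,11],[10,8],[14,20],[19,0],[22,2],[29,3],[34,0],[43,11],[44,0]]
[[3,11],[10,8],[14,20],[19,0],[22,2],[29,3],[34,0],[43,11],[44,0]]
[[3,11],[10,8],[14,20],[19,0],[22,2],[29,3],[34,0],[43,11],[44,0]]
[[3,11],[10,8],[14,20],[19,2],[29,3],[34,0],[43,11],[44,0]]
[[3,11],[10,8],[14,20],[19,11],[29,3],[34,0],[43,11],[44,0]]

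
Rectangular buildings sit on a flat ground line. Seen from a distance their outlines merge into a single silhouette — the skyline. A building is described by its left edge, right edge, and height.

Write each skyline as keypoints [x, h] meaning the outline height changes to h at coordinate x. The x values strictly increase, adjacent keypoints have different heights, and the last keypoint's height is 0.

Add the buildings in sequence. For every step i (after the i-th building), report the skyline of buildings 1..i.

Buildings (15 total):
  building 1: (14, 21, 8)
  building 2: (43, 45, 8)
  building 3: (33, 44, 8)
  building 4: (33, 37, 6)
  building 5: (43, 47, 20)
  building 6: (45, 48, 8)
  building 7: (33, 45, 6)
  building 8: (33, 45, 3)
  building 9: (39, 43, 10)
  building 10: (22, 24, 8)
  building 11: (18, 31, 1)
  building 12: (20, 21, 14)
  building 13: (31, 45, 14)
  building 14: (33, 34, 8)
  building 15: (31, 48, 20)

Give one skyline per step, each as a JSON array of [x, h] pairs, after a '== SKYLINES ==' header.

== SKYLINES ==
[[14,8],[21,0]]
[[14,8],[21,0],[43,8],[45,0]]
[[14,8],[21,0],[33,8],[45,0]]
[[14,8],[21,0],[33,8],[45,0]]
[[14,8],[21,0],[33,8],[43,20],[47,0]]
[[14,8],[21,0],[33,8],[43,20],[47,8],[48,0]]
[[14,8],[21,0],[33,8],[43,20],[47,8],[48,0]]
[[14,8],[21,0],[33,8],[43,20],[47,8],[48,0]]
[[14,8],[21,0],[33,8],[39,10],[43,20],[47,8],[48,0]]
[[14,8],[21,0],[22,8],[24,0],[33,8],[39,10],[43,20],[47,8],[48,0]]
[[14,8],[21,1],[22,8],[24,1],[31,0],[33,8],[39,10],[43,20],[47,8],[48,0]]
[[14,8],[20,14],[21,1],[22,8],[24,1],[31,0],[33,8],[39,10],[43,20],[47,8],[48,0]]
[[14,8],[20,14],[21,1],[22,8],[24,1],[31,14],[43,20],[47,8],[48,0]]
[[14,8],[20,14],[21,1],[22,8],[24,1],[31,14],[43,20],[47,8],[48,0]]
[[14,8],[20,14],[21,1],[22,8],[24,1],[31,20],[48,0]]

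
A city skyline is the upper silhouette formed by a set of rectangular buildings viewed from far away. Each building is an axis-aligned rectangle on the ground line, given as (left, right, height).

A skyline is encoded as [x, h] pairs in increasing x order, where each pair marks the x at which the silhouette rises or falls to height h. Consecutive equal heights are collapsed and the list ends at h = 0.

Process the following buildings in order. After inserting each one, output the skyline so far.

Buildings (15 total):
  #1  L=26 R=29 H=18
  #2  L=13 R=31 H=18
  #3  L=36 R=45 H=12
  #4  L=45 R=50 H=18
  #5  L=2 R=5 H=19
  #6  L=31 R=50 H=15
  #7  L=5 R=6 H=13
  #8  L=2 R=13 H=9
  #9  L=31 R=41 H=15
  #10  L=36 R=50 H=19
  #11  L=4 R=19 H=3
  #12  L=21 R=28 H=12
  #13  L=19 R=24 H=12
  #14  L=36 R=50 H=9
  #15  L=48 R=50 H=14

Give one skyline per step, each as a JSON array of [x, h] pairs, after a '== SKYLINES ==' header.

== SKYLINES ==
[[26,18],[29,0]]
[[13,18],[31,0]]
[[13,18],[31,0],[36,12],[45,0]]
[[13,18],[31,0],[36,12],[45,18],[50,0]]
[[2,19],[5,0],[13,18],[31,0],[36,12],[45,18],[50,0]]
[[2,19],[5,0],[13,18],[31,15],[45,18],[50,0]]
[[2,19],[5,13],[6,0],[13,18],[31,15],[45,18],[50,0]]
[[2,19],[5,13],[6,9],[13,18],[31,15],[45,18],[50,0]]
[[2,19],[5,13],[6,9],[13,18],[31,15],[45,18],[50,0]]
[[2,19],[5,13],[6,9],[13,18],[31,15],[36,19],[50,0]]
[[2,19],[5,13],[6,9],[13,18],[31,15],[36,19],[50,0]]
[[2,19],[5,13],[6,9],[13,18],[31,15],[36,19],[50,0]]
[[2,19],[5,13],[6,9],[13,18],[31,15],[36,19],[50,0]]
[[2,19],[5,13],[6,9],[13,18],[31,15],[36,19],[50,0]]
[[2,19],[5,13],[6,9],[13,18],[31,15],[36,19],[50,0]]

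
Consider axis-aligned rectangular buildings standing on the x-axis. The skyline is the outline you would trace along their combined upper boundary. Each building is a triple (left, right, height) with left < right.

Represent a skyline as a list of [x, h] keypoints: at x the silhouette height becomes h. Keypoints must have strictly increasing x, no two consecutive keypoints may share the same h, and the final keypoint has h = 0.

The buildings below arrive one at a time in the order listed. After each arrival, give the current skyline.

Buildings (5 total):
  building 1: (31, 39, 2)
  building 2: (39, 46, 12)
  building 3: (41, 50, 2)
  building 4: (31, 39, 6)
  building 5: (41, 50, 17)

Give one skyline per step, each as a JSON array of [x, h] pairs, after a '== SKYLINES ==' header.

== SKYLINES ==
[[31,2],[39,0]]
[[31,2],[39,12],[46,0]]
[[31,2],[39,12],[46,2],[50,0]]
[[31,6],[39,12],[46,2],[50,0]]
[[31,6],[39,12],[41,17],[50,0]]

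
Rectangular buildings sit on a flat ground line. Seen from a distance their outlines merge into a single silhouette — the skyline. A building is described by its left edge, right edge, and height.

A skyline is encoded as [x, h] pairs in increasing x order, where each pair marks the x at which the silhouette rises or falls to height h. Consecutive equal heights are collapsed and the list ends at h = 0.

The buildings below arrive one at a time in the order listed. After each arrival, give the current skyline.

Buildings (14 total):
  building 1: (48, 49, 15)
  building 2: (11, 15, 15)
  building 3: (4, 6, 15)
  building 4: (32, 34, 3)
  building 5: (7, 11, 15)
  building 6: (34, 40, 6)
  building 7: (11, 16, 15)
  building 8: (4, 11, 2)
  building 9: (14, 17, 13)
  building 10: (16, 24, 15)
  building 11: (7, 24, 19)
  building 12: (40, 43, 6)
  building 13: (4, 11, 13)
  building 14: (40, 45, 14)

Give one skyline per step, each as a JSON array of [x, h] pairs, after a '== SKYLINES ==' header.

== SKYLINES ==
[[48,15],[49,0]]
[[11,15],[15,0],[48,15],[49,0]]
[[4,15],[6,0],[11,15],[15,0],[48,15],[49,0]]
[[4,15],[6,0],[11,15],[15,0],[32,3],[34,0],[48,15],[49,0]]
[[4,15],[6,0],[7,15],[15,0],[32,3],[34,0],[48,15],[49,0]]
[[4,15],[6,0],[7,15],[15,0],[32,3],[34,6],[40,0],[48,15],[49,0]]
[[4,15],[6,0],[7,15],[16,0],[32,3],[34,6],[40,0],[48,15],[49,0]]
[[4,15],[6,2],[7,15],[16,0],[32,3],[34,6],[40,0],[48,15],[49,0]]
[[4,15],[6,2],[7,15],[16,13],[17,0],[32,3],[34,6],[40,0],[48,15],[49,0]]
[[4,15],[6,2],[7,15],[24,0],[32,3],[34,6],[40,0],[48,15],[49,0]]
[[4,15],[6,2],[7,19],[24,0],[32,3],[34,6],[40,0],[48,15],[49,0]]
[[4,15],[6,2],[7,19],[24,0],[32,3],[34,6],[43,0],[48,15],[49,0]]
[[4,15],[6,13],[7,19],[24,0],[32,3],[34,6],[43,0],[48,15],[49,0]]
[[4,15],[6,13],[7,19],[24,0],[32,3],[34,6],[40,14],[45,0],[48,15],[49,0]]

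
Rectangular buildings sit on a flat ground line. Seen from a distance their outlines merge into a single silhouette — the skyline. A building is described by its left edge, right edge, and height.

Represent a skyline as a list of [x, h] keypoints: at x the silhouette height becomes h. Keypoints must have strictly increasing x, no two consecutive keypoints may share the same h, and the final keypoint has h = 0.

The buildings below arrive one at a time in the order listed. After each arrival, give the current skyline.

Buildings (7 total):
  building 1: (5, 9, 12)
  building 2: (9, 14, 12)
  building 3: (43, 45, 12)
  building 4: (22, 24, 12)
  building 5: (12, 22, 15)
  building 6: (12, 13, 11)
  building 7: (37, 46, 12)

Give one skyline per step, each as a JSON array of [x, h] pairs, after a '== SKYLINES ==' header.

== SKYLINES ==
[[5,12],[9,0]]
[[5,12],[14,0]]
[[5,12],[14,0],[43,12],[45,0]]
[[5,12],[14,0],[22,12],[24,0],[43,12],[45,0]]
[[5,12],[12,15],[22,12],[24,0],[43,12],[45,0]]
[[5,12],[12,15],[22,12],[24,0],[43,12],[45,0]]
[[5,12],[12,15],[22,12],[24,0],[37,12],[46,0]]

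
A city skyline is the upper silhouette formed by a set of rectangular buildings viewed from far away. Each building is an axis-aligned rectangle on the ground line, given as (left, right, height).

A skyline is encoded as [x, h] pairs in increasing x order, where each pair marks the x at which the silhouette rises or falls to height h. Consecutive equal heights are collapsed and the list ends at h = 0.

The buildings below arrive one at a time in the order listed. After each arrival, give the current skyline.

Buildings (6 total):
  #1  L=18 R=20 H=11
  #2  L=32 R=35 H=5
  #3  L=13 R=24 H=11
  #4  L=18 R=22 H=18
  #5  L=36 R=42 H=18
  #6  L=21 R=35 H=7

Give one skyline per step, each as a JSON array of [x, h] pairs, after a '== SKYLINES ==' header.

== SKYLINES ==
[[18,11],[20,0]]
[[18,11],[20,0],[32,5],[35,0]]
[[13,11],[24,0],[32,5],[35,0]]
[[13,11],[18,18],[22,11],[24,0],[32,5],[35,0]]
[[13,11],[18,18],[22,11],[24,0],[32,5],[35,0],[36,18],[42,0]]
[[13,11],[18,18],[22,11],[24,7],[35,0],[36,18],[42,0]]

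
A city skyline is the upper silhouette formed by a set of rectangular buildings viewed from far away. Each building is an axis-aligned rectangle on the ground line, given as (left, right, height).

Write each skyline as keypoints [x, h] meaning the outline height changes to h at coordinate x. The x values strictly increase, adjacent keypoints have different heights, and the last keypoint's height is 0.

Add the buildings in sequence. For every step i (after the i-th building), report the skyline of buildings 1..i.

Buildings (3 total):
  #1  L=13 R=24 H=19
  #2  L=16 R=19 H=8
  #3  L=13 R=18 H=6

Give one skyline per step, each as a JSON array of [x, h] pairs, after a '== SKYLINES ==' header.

== SKYLINES ==
[[13,19],[24,0]]
[[13,19],[24,0]]
[[13,19],[24,0]]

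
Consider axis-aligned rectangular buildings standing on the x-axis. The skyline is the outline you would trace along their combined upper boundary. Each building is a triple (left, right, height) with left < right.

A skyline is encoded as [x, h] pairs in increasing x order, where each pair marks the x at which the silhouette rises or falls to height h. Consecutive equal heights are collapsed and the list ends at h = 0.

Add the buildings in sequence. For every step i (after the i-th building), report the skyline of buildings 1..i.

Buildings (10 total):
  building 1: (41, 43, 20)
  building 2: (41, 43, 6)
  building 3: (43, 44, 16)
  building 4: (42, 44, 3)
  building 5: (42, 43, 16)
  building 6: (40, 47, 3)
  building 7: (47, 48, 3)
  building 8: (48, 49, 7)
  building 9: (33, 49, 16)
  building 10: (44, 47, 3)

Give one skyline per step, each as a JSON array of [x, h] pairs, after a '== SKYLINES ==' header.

== SKYLINES ==
[[41,20],[43,0]]
[[41,20],[43,0]]
[[41,20],[43,16],[44,0]]
[[41,20],[43,16],[44,0]]
[[41,20],[43,16],[44,0]]
[[40,3],[41,20],[43,16],[44,3],[47,0]]
[[40,3],[41,20],[43,16],[44,3],[48,0]]
[[40,3],[41,20],[43,16],[44,3],[48,7],[49,0]]
[[33,16],[41,20],[43,16],[49,0]]
[[33,16],[41,20],[43,16],[49,0]]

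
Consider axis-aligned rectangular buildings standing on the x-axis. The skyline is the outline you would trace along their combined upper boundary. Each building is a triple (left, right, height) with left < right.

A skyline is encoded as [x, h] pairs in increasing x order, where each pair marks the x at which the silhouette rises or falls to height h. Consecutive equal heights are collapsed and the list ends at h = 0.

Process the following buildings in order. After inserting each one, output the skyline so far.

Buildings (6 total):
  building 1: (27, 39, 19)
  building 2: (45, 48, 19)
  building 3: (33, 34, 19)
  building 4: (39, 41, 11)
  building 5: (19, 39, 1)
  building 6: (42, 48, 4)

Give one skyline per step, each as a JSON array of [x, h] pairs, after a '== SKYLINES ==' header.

== SKYLINES ==
[[27,19],[39,0]]
[[27,19],[39,0],[45,19],[48,0]]
[[27,19],[39,0],[45,19],[48,0]]
[[27,19],[39,11],[41,0],[45,19],[48,0]]
[[19,1],[27,19],[39,11],[41,0],[45,19],[48,0]]
[[19,1],[27,19],[39,11],[41,0],[42,4],[45,19],[48,0]]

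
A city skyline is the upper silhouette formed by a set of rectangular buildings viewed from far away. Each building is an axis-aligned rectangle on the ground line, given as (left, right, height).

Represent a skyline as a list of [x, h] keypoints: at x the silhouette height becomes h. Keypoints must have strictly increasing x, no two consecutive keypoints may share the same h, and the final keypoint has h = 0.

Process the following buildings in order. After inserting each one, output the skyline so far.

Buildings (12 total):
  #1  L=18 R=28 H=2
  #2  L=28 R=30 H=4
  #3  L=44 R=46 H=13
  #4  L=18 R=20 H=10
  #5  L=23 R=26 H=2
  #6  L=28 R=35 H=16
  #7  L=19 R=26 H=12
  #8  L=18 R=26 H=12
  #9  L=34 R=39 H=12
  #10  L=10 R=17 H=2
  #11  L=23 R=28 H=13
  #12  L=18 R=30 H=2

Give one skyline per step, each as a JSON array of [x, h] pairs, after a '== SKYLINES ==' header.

== SKYLINES ==
[[18,2],[28,0]]
[[18,2],[28,4],[30,0]]
[[18,2],[28,4],[30,0],[44,13],[46,0]]
[[18,10],[20,2],[28,4],[30,0],[44,13],[46,0]]
[[18,10],[20,2],[28,4],[30,0],[44,13],[46,0]]
[[18,10],[20,2],[28,16],[35,0],[44,13],[46,0]]
[[18,10],[19,12],[26,2],[28,16],[35,0],[44,13],[46,0]]
[[18,12],[26,2],[28,16],[35,0],[44,13],[46,0]]
[[18,12],[26,2],[28,16],[35,12],[39,0],[44,13],[46,0]]
[[10,2],[17,0],[18,12],[26,2],[28,16],[35,12],[39,0],[44,13],[46,0]]
[[10,2],[17,0],[18,12],[23,13],[28,16],[35,12],[39,0],[44,13],[46,0]]
[[10,2],[17,0],[18,12],[23,13],[28,16],[35,12],[39,0],[44,13],[46,0]]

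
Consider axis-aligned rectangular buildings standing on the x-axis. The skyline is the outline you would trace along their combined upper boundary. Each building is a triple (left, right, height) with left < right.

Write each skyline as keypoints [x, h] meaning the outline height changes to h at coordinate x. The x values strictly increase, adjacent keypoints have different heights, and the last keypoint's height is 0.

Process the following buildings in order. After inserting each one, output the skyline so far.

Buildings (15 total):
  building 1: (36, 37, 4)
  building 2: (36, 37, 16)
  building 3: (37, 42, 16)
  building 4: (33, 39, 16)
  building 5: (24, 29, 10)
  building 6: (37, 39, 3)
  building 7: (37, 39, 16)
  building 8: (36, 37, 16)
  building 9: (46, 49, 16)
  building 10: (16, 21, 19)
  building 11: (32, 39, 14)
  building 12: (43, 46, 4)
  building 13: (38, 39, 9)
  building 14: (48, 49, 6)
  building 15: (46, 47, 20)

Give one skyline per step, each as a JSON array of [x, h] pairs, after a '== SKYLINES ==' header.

== SKYLINES ==
[[36,4],[37,0]]
[[36,16],[37,0]]
[[36,16],[42,0]]
[[33,16],[42,0]]
[[24,10],[29,0],[33,16],[42,0]]
[[24,10],[29,0],[33,16],[42,0]]
[[24,10],[29,0],[33,16],[42,0]]
[[24,10],[29,0],[33,16],[42,0]]
[[24,10],[29,0],[33,16],[42,0],[46,16],[49,0]]
[[16,19],[21,0],[24,10],[29,0],[33,16],[42,0],[46,16],[49,0]]
[[16,19],[21,0],[24,10],[29,0],[32,14],[33,16],[42,0],[46,16],[49,0]]
[[16,19],[21,0],[24,10],[29,0],[32,14],[33,16],[42,0],[43,4],[46,16],[49,0]]
[[16,19],[21,0],[24,10],[29,0],[32,14],[33,16],[42,0],[43,4],[46,16],[49,0]]
[[16,19],[21,0],[24,10],[29,0],[32,14],[33,16],[42,0],[43,4],[46,16],[49,0]]
[[16,19],[21,0],[24,10],[29,0],[32,14],[33,16],[42,0],[43,4],[46,20],[47,16],[49,0]]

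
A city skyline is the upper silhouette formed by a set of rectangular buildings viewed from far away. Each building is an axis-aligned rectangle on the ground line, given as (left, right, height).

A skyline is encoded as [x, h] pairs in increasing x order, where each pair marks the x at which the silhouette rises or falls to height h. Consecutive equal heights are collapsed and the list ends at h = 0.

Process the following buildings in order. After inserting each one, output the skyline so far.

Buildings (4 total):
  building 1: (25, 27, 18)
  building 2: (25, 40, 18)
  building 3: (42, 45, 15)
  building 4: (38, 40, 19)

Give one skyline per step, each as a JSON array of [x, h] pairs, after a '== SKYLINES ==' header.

== SKYLINES ==
[[25,18],[27,0]]
[[25,18],[40,0]]
[[25,18],[40,0],[42,15],[45,0]]
[[25,18],[38,19],[40,0],[42,15],[45,0]]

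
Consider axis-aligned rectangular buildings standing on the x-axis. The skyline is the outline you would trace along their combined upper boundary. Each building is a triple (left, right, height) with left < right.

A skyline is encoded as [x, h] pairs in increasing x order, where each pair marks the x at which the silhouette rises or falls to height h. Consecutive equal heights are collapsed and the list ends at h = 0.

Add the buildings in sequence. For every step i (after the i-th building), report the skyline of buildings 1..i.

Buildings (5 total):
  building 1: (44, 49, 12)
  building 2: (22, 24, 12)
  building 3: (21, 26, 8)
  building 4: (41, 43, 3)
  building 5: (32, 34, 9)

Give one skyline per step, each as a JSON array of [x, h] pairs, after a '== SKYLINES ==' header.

== SKYLINES ==
[[44,12],[49,0]]
[[22,12],[24,0],[44,12],[49,0]]
[[21,8],[22,12],[24,8],[26,0],[44,12],[49,0]]
[[21,8],[22,12],[24,8],[26,0],[41,3],[43,0],[44,12],[49,0]]
[[21,8],[22,12],[24,8],[26,0],[32,9],[34,0],[41,3],[43,0],[44,12],[49,0]]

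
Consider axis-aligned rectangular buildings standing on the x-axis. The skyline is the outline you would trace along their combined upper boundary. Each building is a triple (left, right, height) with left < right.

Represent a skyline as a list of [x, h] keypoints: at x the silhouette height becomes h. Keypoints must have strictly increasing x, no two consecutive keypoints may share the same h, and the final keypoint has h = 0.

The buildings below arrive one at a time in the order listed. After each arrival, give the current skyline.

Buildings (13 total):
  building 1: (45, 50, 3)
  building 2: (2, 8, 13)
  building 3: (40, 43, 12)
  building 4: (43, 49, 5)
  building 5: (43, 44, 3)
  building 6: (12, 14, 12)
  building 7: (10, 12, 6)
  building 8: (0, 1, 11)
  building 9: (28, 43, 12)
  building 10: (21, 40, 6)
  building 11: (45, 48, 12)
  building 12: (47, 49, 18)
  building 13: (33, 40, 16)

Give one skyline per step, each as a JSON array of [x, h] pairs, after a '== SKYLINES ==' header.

== SKYLINES ==
[[45,3],[50,0]]
[[2,13],[8,0],[45,3],[50,0]]
[[2,13],[8,0],[40,12],[43,0],[45,3],[50,0]]
[[2,13],[8,0],[40,12],[43,5],[49,3],[50,0]]
[[2,13],[8,0],[40,12],[43,5],[49,3],[50,0]]
[[2,13],[8,0],[12,12],[14,0],[40,12],[43,5],[49,3],[50,0]]
[[2,13],[8,0],[10,6],[12,12],[14,0],[40,12],[43,5],[49,3],[50,0]]
[[0,11],[1,0],[2,13],[8,0],[10,6],[12,12],[14,0],[40,12],[43,5],[49,3],[50,0]]
[[0,11],[1,0],[2,13],[8,0],[10,6],[12,12],[14,0],[28,12],[43,5],[49,3],[50,0]]
[[0,11],[1,0],[2,13],[8,0],[10,6],[12,12],[14,0],[21,6],[28,12],[43,5],[49,3],[50,0]]
[[0,11],[1,0],[2,13],[8,0],[10,6],[12,12],[14,0],[21,6],[28,12],[43,5],[45,12],[48,5],[49,3],[50,0]]
[[0,11],[1,0],[2,13],[8,0],[10,6],[12,12],[14,0],[21,6],[28,12],[43,5],[45,12],[47,18],[49,3],[50,0]]
[[0,11],[1,0],[2,13],[8,0],[10,6],[12,12],[14,0],[21,6],[28,12],[33,16],[40,12],[43,5],[45,12],[47,18],[49,3],[50,0]]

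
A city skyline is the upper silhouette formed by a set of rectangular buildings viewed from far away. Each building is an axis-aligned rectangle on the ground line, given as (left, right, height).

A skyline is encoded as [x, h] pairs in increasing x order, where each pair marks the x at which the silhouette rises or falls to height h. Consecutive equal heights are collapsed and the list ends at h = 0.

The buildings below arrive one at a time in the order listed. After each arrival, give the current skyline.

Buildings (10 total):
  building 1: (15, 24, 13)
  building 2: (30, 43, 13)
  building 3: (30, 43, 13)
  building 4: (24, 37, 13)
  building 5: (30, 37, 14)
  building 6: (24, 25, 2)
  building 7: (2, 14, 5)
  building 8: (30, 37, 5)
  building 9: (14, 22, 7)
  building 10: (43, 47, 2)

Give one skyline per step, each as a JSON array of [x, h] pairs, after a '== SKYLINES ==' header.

== SKYLINES ==
[[15,13],[24,0]]
[[15,13],[24,0],[30,13],[43,0]]
[[15,13],[24,0],[30,13],[43,0]]
[[15,13],[43,0]]
[[15,13],[30,14],[37,13],[43,0]]
[[15,13],[30,14],[37,13],[43,0]]
[[2,5],[14,0],[15,13],[30,14],[37,13],[43,0]]
[[2,5],[14,0],[15,13],[30,14],[37,13],[43,0]]
[[2,5],[14,7],[15,13],[30,14],[37,13],[43,0]]
[[2,5],[14,7],[15,13],[30,14],[37,13],[43,2],[47,0]]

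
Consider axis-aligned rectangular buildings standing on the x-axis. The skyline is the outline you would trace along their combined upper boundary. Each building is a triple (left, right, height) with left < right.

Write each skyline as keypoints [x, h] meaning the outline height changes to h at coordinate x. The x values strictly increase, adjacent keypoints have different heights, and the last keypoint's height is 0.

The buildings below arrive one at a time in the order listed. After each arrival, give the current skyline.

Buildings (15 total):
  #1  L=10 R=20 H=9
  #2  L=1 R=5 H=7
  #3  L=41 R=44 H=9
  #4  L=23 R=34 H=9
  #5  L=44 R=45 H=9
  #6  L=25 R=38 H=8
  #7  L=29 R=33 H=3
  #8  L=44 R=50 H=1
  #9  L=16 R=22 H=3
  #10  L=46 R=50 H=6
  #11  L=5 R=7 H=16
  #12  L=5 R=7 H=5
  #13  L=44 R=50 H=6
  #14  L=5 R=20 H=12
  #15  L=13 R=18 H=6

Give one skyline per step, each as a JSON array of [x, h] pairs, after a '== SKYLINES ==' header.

== SKYLINES ==
[[10,9],[20,0]]
[[1,7],[5,0],[10,9],[20,0]]
[[1,7],[5,0],[10,9],[20,0],[41,9],[44,0]]
[[1,7],[5,0],[10,9],[20,0],[23,9],[34,0],[41,9],[44,0]]
[[1,7],[5,0],[10,9],[20,0],[23,9],[34,0],[41,9],[45,0]]
[[1,7],[5,0],[10,9],[20,0],[23,9],[34,8],[38,0],[41,9],[45,0]]
[[1,7],[5,0],[10,9],[20,0],[23,9],[34,8],[38,0],[41,9],[45,0]]
[[1,7],[5,0],[10,9],[20,0],[23,9],[34,8],[38,0],[41,9],[45,1],[50,0]]
[[1,7],[5,0],[10,9],[20,3],[22,0],[23,9],[34,8],[38,0],[41,9],[45,1],[50,0]]
[[1,7],[5,0],[10,9],[20,3],[22,0],[23,9],[34,8],[38,0],[41,9],[45,1],[46,6],[50,0]]
[[1,7],[5,16],[7,0],[10,9],[20,3],[22,0],[23,9],[34,8],[38,0],[41,9],[45,1],[46,6],[50,0]]
[[1,7],[5,16],[7,0],[10,9],[20,3],[22,0],[23,9],[34,8],[38,0],[41,9],[45,1],[46,6],[50,0]]
[[1,7],[5,16],[7,0],[10,9],[20,3],[22,0],[23,9],[34,8],[38,0],[41,9],[45,6],[50,0]]
[[1,7],[5,16],[7,12],[20,3],[22,0],[23,9],[34,8],[38,0],[41,9],[45,6],[50,0]]
[[1,7],[5,16],[7,12],[20,3],[22,0],[23,9],[34,8],[38,0],[41,9],[45,6],[50,0]]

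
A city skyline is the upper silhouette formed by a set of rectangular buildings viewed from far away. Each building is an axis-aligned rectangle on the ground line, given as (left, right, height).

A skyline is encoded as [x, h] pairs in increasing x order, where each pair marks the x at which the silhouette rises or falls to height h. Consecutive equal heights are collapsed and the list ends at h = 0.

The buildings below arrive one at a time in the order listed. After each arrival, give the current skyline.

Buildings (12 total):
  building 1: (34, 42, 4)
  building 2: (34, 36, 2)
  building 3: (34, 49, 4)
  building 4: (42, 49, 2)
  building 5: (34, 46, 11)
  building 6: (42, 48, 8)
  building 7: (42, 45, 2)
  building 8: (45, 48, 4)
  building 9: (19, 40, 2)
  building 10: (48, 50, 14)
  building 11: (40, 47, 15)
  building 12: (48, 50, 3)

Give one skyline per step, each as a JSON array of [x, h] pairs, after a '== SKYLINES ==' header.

== SKYLINES ==
[[34,4],[42,0]]
[[34,4],[42,0]]
[[34,4],[49,0]]
[[34,4],[49,0]]
[[34,11],[46,4],[49,0]]
[[34,11],[46,8],[48,4],[49,0]]
[[34,11],[46,8],[48,4],[49,0]]
[[34,11],[46,8],[48,4],[49,0]]
[[19,2],[34,11],[46,8],[48,4],[49,0]]
[[19,2],[34,11],[46,8],[48,14],[50,0]]
[[19,2],[34,11],[40,15],[47,8],[48,14],[50,0]]
[[19,2],[34,11],[40,15],[47,8],[48,14],[50,0]]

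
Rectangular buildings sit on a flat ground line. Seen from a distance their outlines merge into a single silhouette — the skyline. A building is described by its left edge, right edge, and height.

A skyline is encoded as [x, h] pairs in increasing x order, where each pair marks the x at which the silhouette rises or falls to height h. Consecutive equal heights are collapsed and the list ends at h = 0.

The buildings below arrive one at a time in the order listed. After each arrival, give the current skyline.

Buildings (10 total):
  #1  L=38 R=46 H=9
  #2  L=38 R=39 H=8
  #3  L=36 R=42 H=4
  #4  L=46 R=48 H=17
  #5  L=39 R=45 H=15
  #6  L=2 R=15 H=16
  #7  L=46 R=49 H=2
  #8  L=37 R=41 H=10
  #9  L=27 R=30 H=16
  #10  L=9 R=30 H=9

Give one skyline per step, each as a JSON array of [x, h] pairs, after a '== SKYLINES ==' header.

== SKYLINES ==
[[38,9],[46,0]]
[[38,9],[46,0]]
[[36,4],[38,9],[46,0]]
[[36,4],[38,9],[46,17],[48,0]]
[[36,4],[38,9],[39,15],[45,9],[46,17],[48,0]]
[[2,16],[15,0],[36,4],[38,9],[39,15],[45,9],[46,17],[48,0]]
[[2,16],[15,0],[36,4],[38,9],[39,15],[45,9],[46,17],[48,2],[49,0]]
[[2,16],[15,0],[36,4],[37,10],[39,15],[45,9],[46,17],[48,2],[49,0]]
[[2,16],[15,0],[27,16],[30,0],[36,4],[37,10],[39,15],[45,9],[46,17],[48,2],[49,0]]
[[2,16],[15,9],[27,16],[30,0],[36,4],[37,10],[39,15],[45,9],[46,17],[48,2],[49,0]]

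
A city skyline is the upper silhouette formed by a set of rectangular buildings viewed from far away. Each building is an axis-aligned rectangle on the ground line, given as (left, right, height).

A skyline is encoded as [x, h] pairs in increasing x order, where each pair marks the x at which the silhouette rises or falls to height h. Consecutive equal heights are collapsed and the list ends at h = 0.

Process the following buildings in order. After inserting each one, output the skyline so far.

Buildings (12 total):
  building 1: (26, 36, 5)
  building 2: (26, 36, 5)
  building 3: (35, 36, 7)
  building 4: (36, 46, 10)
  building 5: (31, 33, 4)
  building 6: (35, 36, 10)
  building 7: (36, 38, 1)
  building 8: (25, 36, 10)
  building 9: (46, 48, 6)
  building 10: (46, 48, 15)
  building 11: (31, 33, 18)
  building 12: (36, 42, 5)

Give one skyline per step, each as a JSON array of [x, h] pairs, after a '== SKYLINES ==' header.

== SKYLINES ==
[[26,5],[36,0]]
[[26,5],[36,0]]
[[26,5],[35,7],[36,0]]
[[26,5],[35,7],[36,10],[46,0]]
[[26,5],[35,7],[36,10],[46,0]]
[[26,5],[35,10],[46,0]]
[[26,5],[35,10],[46,0]]
[[25,10],[46,0]]
[[25,10],[46,6],[48,0]]
[[25,10],[46,15],[48,0]]
[[25,10],[31,18],[33,10],[46,15],[48,0]]
[[25,10],[31,18],[33,10],[46,15],[48,0]]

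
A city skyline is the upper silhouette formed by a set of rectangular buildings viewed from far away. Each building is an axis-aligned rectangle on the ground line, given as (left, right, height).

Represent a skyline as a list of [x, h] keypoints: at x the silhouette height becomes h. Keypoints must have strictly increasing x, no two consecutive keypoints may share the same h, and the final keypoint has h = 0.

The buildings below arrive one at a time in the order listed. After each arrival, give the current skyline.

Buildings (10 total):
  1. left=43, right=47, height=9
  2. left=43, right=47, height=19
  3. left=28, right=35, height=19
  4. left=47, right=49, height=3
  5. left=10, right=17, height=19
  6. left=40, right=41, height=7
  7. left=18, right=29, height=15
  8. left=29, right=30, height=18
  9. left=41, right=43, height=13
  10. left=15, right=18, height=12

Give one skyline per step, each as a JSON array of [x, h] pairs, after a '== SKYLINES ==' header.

== SKYLINES ==
[[43,9],[47,0]]
[[43,19],[47,0]]
[[28,19],[35,0],[43,19],[47,0]]
[[28,19],[35,0],[43,19],[47,3],[49,0]]
[[10,19],[17,0],[28,19],[35,0],[43,19],[47,3],[49,0]]
[[10,19],[17,0],[28,19],[35,0],[40,7],[41,0],[43,19],[47,3],[49,0]]
[[10,19],[17,0],[18,15],[28,19],[35,0],[40,7],[41,0],[43,19],[47,3],[49,0]]
[[10,19],[17,0],[18,15],[28,19],[35,0],[40,7],[41,0],[43,19],[47,3],[49,0]]
[[10,19],[17,0],[18,15],[28,19],[35,0],[40,7],[41,13],[43,19],[47,3],[49,0]]
[[10,19],[17,12],[18,15],[28,19],[35,0],[40,7],[41,13],[43,19],[47,3],[49,0]]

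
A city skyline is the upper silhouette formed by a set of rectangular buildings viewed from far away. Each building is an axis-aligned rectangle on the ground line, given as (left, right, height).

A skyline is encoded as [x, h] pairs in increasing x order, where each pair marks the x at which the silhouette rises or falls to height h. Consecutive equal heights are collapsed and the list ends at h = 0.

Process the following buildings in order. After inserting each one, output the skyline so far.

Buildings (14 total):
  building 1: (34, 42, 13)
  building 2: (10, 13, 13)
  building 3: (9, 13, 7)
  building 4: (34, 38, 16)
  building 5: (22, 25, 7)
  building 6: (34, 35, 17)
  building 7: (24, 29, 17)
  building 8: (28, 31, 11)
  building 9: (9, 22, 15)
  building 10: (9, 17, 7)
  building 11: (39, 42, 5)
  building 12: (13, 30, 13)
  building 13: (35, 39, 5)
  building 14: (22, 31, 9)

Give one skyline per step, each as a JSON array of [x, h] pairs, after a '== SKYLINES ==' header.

== SKYLINES ==
[[34,13],[42,0]]
[[10,13],[13,0],[34,13],[42,0]]
[[9,7],[10,13],[13,0],[34,13],[42,0]]
[[9,7],[10,13],[13,0],[34,16],[38,13],[42,0]]
[[9,7],[10,13],[13,0],[22,7],[25,0],[34,16],[38,13],[42,0]]
[[9,7],[10,13],[13,0],[22,7],[25,0],[34,17],[35,16],[38,13],[42,0]]
[[9,7],[10,13],[13,0],[22,7],[24,17],[29,0],[34,17],[35,16],[38,13],[42,0]]
[[9,7],[10,13],[13,0],[22,7],[24,17],[29,11],[31,0],[34,17],[35,16],[38,13],[42,0]]
[[9,15],[22,7],[24,17],[29,11],[31,0],[34,17],[35,16],[38,13],[42,0]]
[[9,15],[22,7],[24,17],[29,11],[31,0],[34,17],[35,16],[38,13],[42,0]]
[[9,15],[22,7],[24,17],[29,11],[31,0],[34,17],[35,16],[38,13],[42,0]]
[[9,15],[22,13],[24,17],[29,13],[30,11],[31,0],[34,17],[35,16],[38,13],[42,0]]
[[9,15],[22,13],[24,17],[29,13],[30,11],[31,0],[34,17],[35,16],[38,13],[42,0]]
[[9,15],[22,13],[24,17],[29,13],[30,11],[31,0],[34,17],[35,16],[38,13],[42,0]]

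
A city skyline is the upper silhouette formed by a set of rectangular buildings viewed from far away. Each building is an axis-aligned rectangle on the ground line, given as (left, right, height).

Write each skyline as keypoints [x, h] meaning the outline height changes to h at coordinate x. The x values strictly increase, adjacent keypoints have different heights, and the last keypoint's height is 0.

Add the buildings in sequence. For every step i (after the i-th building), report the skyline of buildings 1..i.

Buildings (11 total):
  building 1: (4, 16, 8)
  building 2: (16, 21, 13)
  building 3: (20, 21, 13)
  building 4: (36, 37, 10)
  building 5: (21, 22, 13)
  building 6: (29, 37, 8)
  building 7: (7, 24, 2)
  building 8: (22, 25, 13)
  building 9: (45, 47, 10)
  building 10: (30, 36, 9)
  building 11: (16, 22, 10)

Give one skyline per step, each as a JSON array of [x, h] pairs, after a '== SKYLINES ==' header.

== SKYLINES ==
[[4,8],[16,0]]
[[4,8],[16,13],[21,0]]
[[4,8],[16,13],[21,0]]
[[4,8],[16,13],[21,0],[36,10],[37,0]]
[[4,8],[16,13],[22,0],[36,10],[37,0]]
[[4,8],[16,13],[22,0],[29,8],[36,10],[37,0]]
[[4,8],[16,13],[22,2],[24,0],[29,8],[36,10],[37,0]]
[[4,8],[16,13],[25,0],[29,8],[36,10],[37,0]]
[[4,8],[16,13],[25,0],[29,8],[36,10],[37,0],[45,10],[47,0]]
[[4,8],[16,13],[25,0],[29,8],[30,9],[36,10],[37,0],[45,10],[47,0]]
[[4,8],[16,13],[25,0],[29,8],[30,9],[36,10],[37,0],[45,10],[47,0]]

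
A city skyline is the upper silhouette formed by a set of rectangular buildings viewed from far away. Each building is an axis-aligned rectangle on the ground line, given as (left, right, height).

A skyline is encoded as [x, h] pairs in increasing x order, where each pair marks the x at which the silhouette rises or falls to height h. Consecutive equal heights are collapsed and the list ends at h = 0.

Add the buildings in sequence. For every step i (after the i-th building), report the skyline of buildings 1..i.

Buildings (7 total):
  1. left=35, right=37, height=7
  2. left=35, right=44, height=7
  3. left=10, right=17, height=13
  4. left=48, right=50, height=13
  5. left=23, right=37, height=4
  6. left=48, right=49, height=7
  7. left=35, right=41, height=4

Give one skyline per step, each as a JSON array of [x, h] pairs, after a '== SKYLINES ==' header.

== SKYLINES ==
[[35,7],[37,0]]
[[35,7],[44,0]]
[[10,13],[17,0],[35,7],[44,0]]
[[10,13],[17,0],[35,7],[44,0],[48,13],[50,0]]
[[10,13],[17,0],[23,4],[35,7],[44,0],[48,13],[50,0]]
[[10,13],[17,0],[23,4],[35,7],[44,0],[48,13],[50,0]]
[[10,13],[17,0],[23,4],[35,7],[44,0],[48,13],[50,0]]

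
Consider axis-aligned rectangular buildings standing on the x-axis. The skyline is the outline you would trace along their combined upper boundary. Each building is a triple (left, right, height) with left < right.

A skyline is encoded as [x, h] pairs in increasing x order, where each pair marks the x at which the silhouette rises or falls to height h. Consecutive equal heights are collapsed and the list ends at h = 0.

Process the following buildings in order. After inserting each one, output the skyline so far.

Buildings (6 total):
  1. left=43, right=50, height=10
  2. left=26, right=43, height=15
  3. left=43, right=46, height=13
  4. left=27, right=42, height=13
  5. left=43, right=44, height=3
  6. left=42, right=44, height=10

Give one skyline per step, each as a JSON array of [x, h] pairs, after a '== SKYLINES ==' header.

== SKYLINES ==
[[43,10],[50,0]]
[[26,15],[43,10],[50,0]]
[[26,15],[43,13],[46,10],[50,0]]
[[26,15],[43,13],[46,10],[50,0]]
[[26,15],[43,13],[46,10],[50,0]]
[[26,15],[43,13],[46,10],[50,0]]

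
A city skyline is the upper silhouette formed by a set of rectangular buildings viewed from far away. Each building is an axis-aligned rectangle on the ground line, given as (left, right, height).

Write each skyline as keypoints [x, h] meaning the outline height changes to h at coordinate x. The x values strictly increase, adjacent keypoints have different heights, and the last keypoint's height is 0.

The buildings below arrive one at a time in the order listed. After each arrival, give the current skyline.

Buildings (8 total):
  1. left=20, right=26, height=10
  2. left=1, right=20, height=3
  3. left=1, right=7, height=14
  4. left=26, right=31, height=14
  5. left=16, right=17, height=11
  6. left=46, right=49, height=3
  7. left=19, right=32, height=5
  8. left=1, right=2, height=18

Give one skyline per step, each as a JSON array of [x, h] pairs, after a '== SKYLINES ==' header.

== SKYLINES ==
[[20,10],[26,0]]
[[1,3],[20,10],[26,0]]
[[1,14],[7,3],[20,10],[26,0]]
[[1,14],[7,3],[20,10],[26,14],[31,0]]
[[1,14],[7,3],[16,11],[17,3],[20,10],[26,14],[31,0]]
[[1,14],[7,3],[16,11],[17,3],[20,10],[26,14],[31,0],[46,3],[49,0]]
[[1,14],[7,3],[16,11],[17,3],[19,5],[20,10],[26,14],[31,5],[32,0],[46,3],[49,0]]
[[1,18],[2,14],[7,3],[16,11],[17,3],[19,5],[20,10],[26,14],[31,5],[32,0],[46,3],[49,0]]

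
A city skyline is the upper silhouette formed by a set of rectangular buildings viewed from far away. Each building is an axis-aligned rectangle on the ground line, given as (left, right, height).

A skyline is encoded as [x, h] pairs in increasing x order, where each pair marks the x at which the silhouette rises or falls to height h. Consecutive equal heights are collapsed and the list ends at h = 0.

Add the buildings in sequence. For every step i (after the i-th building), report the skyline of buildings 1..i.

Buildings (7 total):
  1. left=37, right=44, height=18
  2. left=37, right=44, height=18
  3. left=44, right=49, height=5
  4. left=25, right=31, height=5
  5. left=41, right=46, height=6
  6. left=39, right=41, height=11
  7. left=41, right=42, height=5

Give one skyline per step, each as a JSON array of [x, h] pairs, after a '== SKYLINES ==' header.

== SKYLINES ==
[[37,18],[44,0]]
[[37,18],[44,0]]
[[37,18],[44,5],[49,0]]
[[25,5],[31,0],[37,18],[44,5],[49,0]]
[[25,5],[31,0],[37,18],[44,6],[46,5],[49,0]]
[[25,5],[31,0],[37,18],[44,6],[46,5],[49,0]]
[[25,5],[31,0],[37,18],[44,6],[46,5],[49,0]]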